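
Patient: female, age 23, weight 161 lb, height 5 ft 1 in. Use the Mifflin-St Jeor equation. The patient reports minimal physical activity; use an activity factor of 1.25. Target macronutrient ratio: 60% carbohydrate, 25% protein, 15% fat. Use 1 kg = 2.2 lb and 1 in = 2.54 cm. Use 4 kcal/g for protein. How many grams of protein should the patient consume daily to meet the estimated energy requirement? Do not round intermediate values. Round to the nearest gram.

111 g/day

Convert to metric: weight = 161 ÷ 2.2 = 73.1818 kg; height = (5×12 + 1) × 2.54 = 61 × 2.54 = 154.94 cm.
Mifflin-St Jeor (female): BMR = 10(73.1818) + 6.25(154.94) − 5(23) − 161 = 731.8182 + 968.375 − 115 − 161 = 1424.1932 kcal/day.
TEE = 1424.1932 × 1.25 = 1780.2415 kcal/day.
Protein energy = 25% × 1780.2415 = 445.0604 kcal.
Protein = 445.0604 ÷ 4 kcal/g = 111.2651 g.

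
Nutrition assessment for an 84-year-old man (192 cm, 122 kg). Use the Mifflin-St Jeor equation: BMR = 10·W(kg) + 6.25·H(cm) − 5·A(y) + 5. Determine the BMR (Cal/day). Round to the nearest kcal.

Mifflin-St Jeor (male): BMR = 10(122) + 6.25(192) − 5(84) + 5 = 1220 + 1200 − 420 + 5 = 2005 kcal/day.

2005 Cal/day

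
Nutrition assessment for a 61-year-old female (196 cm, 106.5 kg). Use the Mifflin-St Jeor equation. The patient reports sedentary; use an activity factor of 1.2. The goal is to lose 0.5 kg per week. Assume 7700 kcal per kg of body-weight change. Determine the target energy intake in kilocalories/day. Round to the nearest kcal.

Mifflin-St Jeor (female): BMR = 10(106.5) + 6.25(196) − 5(61) − 161 = 1065 + 1225 − 305 − 161 = 1824 kcal/day.
TEE = 1824 × 1.2 = 2188.8 kcal/day.
Required daily deficit = 0.5 × 7700 ÷ 7 = 550 kcal/day.
Target intake = 2188.8 − 550 = 1638.8 kcal/day.

1639 kilocalories/day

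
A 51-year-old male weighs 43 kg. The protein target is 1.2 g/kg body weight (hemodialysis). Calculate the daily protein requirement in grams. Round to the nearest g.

52 g/day

Protein = 1.2 g/kg × 43 kg = 51.6 g/day.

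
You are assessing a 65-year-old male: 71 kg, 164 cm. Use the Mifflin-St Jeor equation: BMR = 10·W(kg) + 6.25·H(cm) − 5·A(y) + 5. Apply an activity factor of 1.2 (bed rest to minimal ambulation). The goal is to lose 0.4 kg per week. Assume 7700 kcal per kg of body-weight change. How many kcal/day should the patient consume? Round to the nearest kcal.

1258 kcal/day

Mifflin-St Jeor (male): BMR = 10(71) + 6.25(164) − 5(65) + 5 = 710 + 1025 − 325 + 5 = 1415 kcal/day.
TEE = 1415 × 1.2 = 1698 kcal/day.
Required daily deficit = 0.4 × 7700 ÷ 7 = 440 kcal/day.
Target intake = 1698 − 440 = 1258 kcal/day.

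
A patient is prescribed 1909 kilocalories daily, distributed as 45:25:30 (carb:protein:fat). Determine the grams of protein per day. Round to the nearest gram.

Protein energy = 25% × 1909 = 477.25 kcal.
At 4 kcal/g: 477.25 ÷ 4 = 119.3125 g.

119 g/day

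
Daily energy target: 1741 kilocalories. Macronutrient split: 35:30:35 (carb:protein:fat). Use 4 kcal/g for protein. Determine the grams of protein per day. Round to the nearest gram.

Protein energy = 30% × 1741 = 522.3 kcal.
At 4 kcal/g: 522.3 ÷ 4 = 130.575 g.

131 g/day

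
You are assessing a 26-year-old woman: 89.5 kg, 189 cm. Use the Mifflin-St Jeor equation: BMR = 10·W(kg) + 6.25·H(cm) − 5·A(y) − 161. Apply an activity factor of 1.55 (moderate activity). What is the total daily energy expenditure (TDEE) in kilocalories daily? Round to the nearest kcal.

Mifflin-St Jeor (female): BMR = 10(89.5) + 6.25(189) − 5(26) − 161 = 895 + 1181.25 − 130 − 161 = 1785.25 kcal/day.
TEE = BMR × activity factor = 1785.25 × 1.55 = 2767.1375 kcal/day.

2767 kilocalories daily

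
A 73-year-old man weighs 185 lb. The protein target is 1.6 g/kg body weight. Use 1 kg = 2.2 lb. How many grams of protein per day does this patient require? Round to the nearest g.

135 g/day

Weight in kg = 185 ÷ 2.2 = 84.0909 kg.
Protein = 1.6 g/kg × 84.0909 kg = 134.5455 g/day.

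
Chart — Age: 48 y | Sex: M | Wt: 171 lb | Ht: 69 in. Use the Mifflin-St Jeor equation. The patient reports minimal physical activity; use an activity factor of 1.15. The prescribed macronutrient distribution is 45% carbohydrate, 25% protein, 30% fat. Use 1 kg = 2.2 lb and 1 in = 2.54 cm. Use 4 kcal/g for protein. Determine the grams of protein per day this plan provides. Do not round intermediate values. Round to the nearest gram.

Convert to metric: weight = 171 ÷ 2.2 = 77.7273 kg; height = 69 × 2.54 = 175.26 cm.
Mifflin-St Jeor (male): BMR = 10(77.7273) + 6.25(175.26) − 5(48) + 5 = 777.2727 + 1095.375 − 240 + 5 = 1637.6477 kcal/day.
TEE = 1637.6477 × 1.15 = 1883.2949 kcal/day.
Protein energy = 25% × 1883.2949 = 470.8237 kcal.
Protein = 470.8237 ÷ 4 kcal/g = 117.7059 g.

118 g/day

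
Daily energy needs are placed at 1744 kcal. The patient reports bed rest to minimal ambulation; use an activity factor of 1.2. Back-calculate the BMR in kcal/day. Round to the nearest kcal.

1453 kcal/day

BMR = TEE ÷ activity factor = 1744 ÷ 1.2 = 1453.3333 kcal/day.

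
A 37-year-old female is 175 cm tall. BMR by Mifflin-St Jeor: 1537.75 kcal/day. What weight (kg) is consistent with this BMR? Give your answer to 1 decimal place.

79.0 kg

1537.75 = 10·W + 6.25(175) − 5(37) − 161
10·W = 1537.75 − 747.75 = 790, so W = 79 kg.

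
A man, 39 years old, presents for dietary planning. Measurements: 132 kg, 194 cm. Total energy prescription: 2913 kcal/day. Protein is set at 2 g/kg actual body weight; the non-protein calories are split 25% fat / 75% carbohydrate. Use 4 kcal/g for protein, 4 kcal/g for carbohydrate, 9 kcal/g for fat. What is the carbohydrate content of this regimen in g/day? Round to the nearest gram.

Protein = 2 × 132 = 264 g → 264 × 4 = 1056 kcal.
Non-protein calories = 2913 − 1056 = 1857 kcal.
Fat: 25% × 1857 = 464.25 kcal; carbohydrate: 1392.75 kcal.
Carbohydrate: 1392.75 kcal ÷ 4 kcal/g = 348.1875 g.

348 g/day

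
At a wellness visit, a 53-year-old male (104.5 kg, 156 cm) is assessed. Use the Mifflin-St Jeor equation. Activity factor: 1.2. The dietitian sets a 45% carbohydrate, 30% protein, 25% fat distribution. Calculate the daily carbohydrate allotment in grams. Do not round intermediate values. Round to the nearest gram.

Mifflin-St Jeor (male): BMR = 10(104.5) + 6.25(156) − 5(53) + 5 = 1045 + 975 − 265 + 5 = 1760 kcal/day.
TEE = 1760 × 1.2 = 2112 kcal/day.
Carbohydrate energy = 45% × 2112 = 950.4 kcal.
Carbohydrate = 950.4 ÷ 4 kcal/g = 237.6 g.

238 g/day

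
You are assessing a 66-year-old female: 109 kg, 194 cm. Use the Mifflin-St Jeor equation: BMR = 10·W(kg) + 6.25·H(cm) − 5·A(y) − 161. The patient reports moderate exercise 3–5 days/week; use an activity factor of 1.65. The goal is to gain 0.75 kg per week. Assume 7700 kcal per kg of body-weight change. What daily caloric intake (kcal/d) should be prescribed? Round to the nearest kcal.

Mifflin-St Jeor (female): BMR = 10(109) + 6.25(194) − 5(66) − 161 = 1090 + 1212.5 − 330 − 161 = 1811.5 kcal/day.
TEE = 1811.5 × 1.65 = 2988.975 kcal/day.
Required daily surplus = 0.75 × 7700 ÷ 7 = 825 kcal/day.
Target intake = 2988.975 + 825 = 3813.975 kcal/day.

3814 kcal/d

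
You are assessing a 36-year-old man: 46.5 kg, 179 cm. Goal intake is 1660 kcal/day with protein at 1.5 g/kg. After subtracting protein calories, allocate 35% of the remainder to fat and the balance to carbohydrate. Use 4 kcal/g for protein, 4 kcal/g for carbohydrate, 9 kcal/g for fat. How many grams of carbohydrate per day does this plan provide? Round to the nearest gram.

Protein = 1.5 × 46.5 = 69.75 g → 69.75 × 4 = 279 kcal.
Non-protein calories = 1660 − 279 = 1381 kcal.
Fat: 35% × 1381 = 483.35 kcal; carbohydrate: 897.65 kcal.
Carbohydrate: 897.65 kcal ÷ 4 kcal/g = 224.4125 g.

224 g/day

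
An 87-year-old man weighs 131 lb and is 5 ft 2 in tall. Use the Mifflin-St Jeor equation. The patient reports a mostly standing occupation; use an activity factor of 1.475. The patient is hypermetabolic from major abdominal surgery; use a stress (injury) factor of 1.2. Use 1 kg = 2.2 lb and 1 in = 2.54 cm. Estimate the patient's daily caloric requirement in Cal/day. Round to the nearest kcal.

2035 Cal/day

Convert to metric: weight = 131 ÷ 2.2 = 59.5455 kg; height = (5×12 + 2) × 2.54 = 62 × 2.54 = 157.48 cm.
Mifflin-St Jeor (male): BMR = 10(59.5455) + 6.25(157.48) − 5(87) + 5 = 595.4545 + 984.25 − 435 + 5 = 1149.7045 kcal/day.
TEE = BMR × activity factor = 1149.7045 × 1.475 = 1695.8142 kcal/day.
Apply stress factor: 1695.8142 × 1.2 = 2034.977 kcal/day.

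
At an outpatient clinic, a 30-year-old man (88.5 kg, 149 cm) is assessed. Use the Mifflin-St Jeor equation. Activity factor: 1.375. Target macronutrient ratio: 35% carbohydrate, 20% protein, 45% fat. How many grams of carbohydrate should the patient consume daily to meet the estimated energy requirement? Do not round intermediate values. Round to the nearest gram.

Mifflin-St Jeor (male): BMR = 10(88.5) + 6.25(149) − 5(30) + 5 = 885 + 931.25 − 150 + 5 = 1671.25 kcal/day.
TEE = 1671.25 × 1.375 = 2297.9688 kcal/day.
Carbohydrate energy = 35% × 2297.9688 = 804.2891 kcal.
Carbohydrate = 804.2891 ÷ 4 kcal/g = 201.0723 g.

201 g/day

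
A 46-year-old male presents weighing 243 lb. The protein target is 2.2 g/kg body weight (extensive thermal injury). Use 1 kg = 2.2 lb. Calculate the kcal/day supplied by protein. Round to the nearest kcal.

Weight in kg = 243 ÷ 2.2 = 110.4545 kg.
Protein = 2.2 g/kg × 110.4545 kg = 243 g/day.
Protein energy = 243 g × 4 kcal/g = 972 kcal/day.

972 kcal/day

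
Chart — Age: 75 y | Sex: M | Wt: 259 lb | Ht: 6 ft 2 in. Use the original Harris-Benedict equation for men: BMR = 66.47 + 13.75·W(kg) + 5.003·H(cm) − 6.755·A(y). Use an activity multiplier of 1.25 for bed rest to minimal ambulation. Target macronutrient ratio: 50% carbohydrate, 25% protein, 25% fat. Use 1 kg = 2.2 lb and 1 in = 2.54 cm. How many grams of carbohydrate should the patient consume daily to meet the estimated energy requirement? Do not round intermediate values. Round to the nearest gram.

Convert to metric: weight = 259 ÷ 2.2 = 117.7273 kg; height = (6×12 + 2) × 2.54 = 74 × 2.54 = 187.96 cm.
Harris-Benedict: BMR = 66.47 + 13.75(117.7273) + 5.003(187.96) − 6.755(75) = 2118.9589 kcal/day.
TEE = 2118.9589 × 1.25 = 2648.6986 kcal/day.
Carbohydrate energy = 50% × 2648.6986 = 1324.3493 kcal.
Carbohydrate = 1324.3493 ÷ 4 kcal/g = 331.0873 g.

331 g/day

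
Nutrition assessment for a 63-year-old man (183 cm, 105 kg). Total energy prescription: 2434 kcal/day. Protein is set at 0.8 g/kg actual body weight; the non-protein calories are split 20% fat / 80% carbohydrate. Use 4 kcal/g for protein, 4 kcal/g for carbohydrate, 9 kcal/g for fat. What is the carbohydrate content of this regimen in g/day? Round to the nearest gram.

420 g/day

Protein = 0.8 × 105 = 84 g → 84 × 4 = 336 kcal.
Non-protein calories = 2434 − 336 = 2098 kcal.
Fat: 20% × 2098 = 419.6 kcal; carbohydrate: 1678.4 kcal.
Carbohydrate: 1678.4 kcal ÷ 4 kcal/g = 419.6 g.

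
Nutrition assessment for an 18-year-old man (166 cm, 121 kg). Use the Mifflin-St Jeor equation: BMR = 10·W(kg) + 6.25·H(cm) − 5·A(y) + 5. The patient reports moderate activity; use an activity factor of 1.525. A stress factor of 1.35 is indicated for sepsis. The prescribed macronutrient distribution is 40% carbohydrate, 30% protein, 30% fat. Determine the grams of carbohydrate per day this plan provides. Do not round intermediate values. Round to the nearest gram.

Mifflin-St Jeor (male): BMR = 10(121) + 6.25(166) − 5(18) + 5 = 1210 + 1037.5 − 90 + 5 = 2162.5 kcal/day.
TEE = 2162.5 × 1.525 = 3297.8125 kcal/day.
With stress factor 1.35: 3297.8125 × 1.35 = 4452.0469 kcal/day.
Carbohydrate energy = 40% × 4452.0469 = 1780.8188 kcal.
Carbohydrate = 1780.8188 ÷ 4 kcal/g = 445.2047 g.

445 g/day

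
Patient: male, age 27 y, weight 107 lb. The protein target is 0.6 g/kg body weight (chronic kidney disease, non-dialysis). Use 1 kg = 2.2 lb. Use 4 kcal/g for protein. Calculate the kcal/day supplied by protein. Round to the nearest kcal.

Weight in kg = 107 ÷ 2.2 = 48.6364 kg.
Protein = 0.6 g/kg × 48.6364 kg = 29.1818 g/day.
Protein energy = 29.1818 g × 4 kcal/g = 116.7273 kcal/day.

117 kcal/day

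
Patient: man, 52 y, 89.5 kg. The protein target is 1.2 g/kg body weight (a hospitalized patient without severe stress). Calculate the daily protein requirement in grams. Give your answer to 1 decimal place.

107.4 g/day

Protein = 1.2 g/kg × 89.5 kg = 107.4 g/day.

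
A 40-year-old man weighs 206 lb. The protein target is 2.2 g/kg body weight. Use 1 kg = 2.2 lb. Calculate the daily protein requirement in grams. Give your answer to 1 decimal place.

Weight in kg = 206 ÷ 2.2 = 93.6364 kg.
Protein = 2.2 g/kg × 93.6364 kg = 206 g/day.

206.0 g/day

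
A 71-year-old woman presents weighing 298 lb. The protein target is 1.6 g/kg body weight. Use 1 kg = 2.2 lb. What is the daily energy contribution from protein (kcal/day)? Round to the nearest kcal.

867 kcal/day

Weight in kg = 298 ÷ 2.2 = 135.4545 kg.
Protein = 1.6 g/kg × 135.4545 kg = 216.7273 g/day.
Protein energy = 216.7273 g × 4 kcal/g = 866.9091 kcal/day.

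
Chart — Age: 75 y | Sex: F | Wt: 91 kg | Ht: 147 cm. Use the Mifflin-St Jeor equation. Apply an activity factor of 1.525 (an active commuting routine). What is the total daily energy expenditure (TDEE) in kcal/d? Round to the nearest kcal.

Mifflin-St Jeor (female): BMR = 10(91) + 6.25(147) − 5(75) − 161 = 910 + 918.75 − 375 − 161 = 1292.75 kcal/day.
TEE = BMR × activity factor = 1292.75 × 1.525 = 1971.4438 kcal/day.

1971 kcal/d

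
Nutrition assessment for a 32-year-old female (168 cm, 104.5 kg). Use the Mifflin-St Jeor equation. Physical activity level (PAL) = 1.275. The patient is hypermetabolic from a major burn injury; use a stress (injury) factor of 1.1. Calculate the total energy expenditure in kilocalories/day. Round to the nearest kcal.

Mifflin-St Jeor (female): BMR = 10(104.5) + 6.25(168) − 5(32) − 161 = 1045 + 1050 − 160 − 161 = 1774 kcal/day.
TEE = BMR × activity factor = 1774 × 1.275 = 2261.85 kcal/day.
Apply stress factor: 2261.85 × 1.1 = 2488.035 kcal/day.

2488 kilocalories/day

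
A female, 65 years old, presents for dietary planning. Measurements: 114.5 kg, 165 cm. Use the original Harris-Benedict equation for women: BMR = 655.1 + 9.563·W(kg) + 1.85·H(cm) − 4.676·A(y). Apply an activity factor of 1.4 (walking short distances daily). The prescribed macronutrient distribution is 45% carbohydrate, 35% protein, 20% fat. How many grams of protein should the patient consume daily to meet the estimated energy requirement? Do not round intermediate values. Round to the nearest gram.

Harris-Benedict: BMR = 655.1 + 9.563(114.5) + 1.85(165) − 4.676(65) = 1751.3735 kcal/day.
TEE = 1751.3735 × 1.4 = 2451.9229 kcal/day.
Protein energy = 35% × 2451.9229 = 858.173 kcal.
Protein = 858.173 ÷ 4 kcal/g = 214.5433 g.

215 g/day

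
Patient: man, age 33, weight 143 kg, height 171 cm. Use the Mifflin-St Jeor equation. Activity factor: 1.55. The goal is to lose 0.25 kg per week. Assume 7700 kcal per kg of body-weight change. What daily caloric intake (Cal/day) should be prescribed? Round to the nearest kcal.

Mifflin-St Jeor (male): BMR = 10(143) + 6.25(171) − 5(33) + 5 = 1430 + 1068.75 − 165 + 5 = 2338.75 kcal/day.
TEE = 2338.75 × 1.55 = 3625.0625 kcal/day.
Required daily deficit = 0.25 × 7700 ÷ 7 = 275 kcal/day.
Target intake = 3625.0625 − 275 = 3350.0625 kcal/day.

3350 Cal/day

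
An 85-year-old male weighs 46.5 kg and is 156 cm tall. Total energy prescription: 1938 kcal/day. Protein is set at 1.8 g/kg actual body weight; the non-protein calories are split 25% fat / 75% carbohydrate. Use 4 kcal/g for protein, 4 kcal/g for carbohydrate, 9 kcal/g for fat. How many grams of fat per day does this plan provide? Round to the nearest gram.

45 g/day

Protein = 1.8 × 46.5 = 83.7 g → 83.7 × 4 = 334.8 kcal.
Non-protein calories = 1938 − 334.8 = 1603.2 kcal.
Fat: 25% × 1603.2 = 400.8 kcal; carbohydrate: 1202.4 kcal.
Fat: 400.8 kcal ÷ 9 kcal/g = 44.5333 g.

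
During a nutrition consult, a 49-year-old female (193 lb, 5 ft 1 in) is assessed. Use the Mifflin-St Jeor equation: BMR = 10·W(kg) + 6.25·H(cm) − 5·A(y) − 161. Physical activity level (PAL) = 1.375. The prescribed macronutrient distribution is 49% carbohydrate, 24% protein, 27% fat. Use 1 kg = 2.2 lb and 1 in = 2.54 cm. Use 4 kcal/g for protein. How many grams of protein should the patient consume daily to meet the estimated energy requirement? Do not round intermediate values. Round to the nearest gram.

119 g/day

Convert to metric: weight = 193 ÷ 2.2 = 87.7273 kg; height = (5×12 + 1) × 2.54 = 61 × 2.54 = 154.94 cm.
Mifflin-St Jeor (female): BMR = 10(87.7273) + 6.25(154.94) − 5(49) − 161 = 877.2727 + 968.375 − 245 − 161 = 1439.6477 kcal/day.
TEE = 1439.6477 × 1.375 = 1979.5156 kcal/day.
Protein energy = 24% × 1979.5156 = 475.0838 kcal.
Protein = 475.0838 ÷ 4 kcal/g = 118.7709 g.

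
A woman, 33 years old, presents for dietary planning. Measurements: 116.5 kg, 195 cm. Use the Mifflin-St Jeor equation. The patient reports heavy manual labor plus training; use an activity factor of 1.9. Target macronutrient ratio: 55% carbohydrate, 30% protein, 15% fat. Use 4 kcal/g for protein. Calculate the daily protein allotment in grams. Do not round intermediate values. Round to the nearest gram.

Mifflin-St Jeor (female): BMR = 10(116.5) + 6.25(195) − 5(33) − 161 = 1165 + 1218.75 − 165 − 161 = 2057.75 kcal/day.
TEE = 2057.75 × 1.9 = 3909.725 kcal/day.
Protein energy = 30% × 3909.725 = 1172.9175 kcal.
Protein = 1172.9175 ÷ 4 kcal/g = 293.2294 g.

293 g/day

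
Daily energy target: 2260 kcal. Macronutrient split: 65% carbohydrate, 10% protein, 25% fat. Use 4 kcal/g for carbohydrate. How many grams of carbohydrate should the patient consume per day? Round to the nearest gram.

Carbohydrate energy = 65% × 2260 = 1469 kcal.
At 4 kcal/g: 1469 ÷ 4 = 367.25 g.

367 g/day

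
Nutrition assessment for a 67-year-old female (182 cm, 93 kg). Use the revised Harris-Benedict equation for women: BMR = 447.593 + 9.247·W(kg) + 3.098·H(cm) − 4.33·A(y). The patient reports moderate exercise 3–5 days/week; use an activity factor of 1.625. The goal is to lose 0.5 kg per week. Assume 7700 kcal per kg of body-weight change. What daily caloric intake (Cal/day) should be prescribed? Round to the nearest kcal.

Harris-Benedict: BMR = 447.593 + 9.247(93) + 3.098(182) − 4.33(67) = 1581.29 kcal/day.
TEE = 1581.29 × 1.625 = 2569.5963 kcal/day.
Required daily deficit = 0.5 × 7700 ÷ 7 = 550 kcal/day.
Target intake = 2569.5963 − 550 = 2019.5963 kcal/day.

2020 Cal/day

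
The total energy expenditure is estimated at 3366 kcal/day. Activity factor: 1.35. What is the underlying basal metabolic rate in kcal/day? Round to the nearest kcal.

BMR = TEE ÷ activity factor = 3366 ÷ 1.35 = 2493.3333 kcal/day.

2493 kcal/day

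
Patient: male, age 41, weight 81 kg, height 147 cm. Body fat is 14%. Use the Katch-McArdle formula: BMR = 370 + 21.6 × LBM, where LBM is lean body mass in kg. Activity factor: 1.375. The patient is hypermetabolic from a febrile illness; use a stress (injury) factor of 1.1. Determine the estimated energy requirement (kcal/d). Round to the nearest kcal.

LBM = 81 × (1 − 0.14) = 69.66 kg. Katch-McArdle: BMR = 370 + 21.6 × 69.66 = 1874.656 kcal/day.
TEE = BMR × activity factor = 1874.656 × 1.375 = 2577.652 kcal/day.
Apply stress factor: 2577.652 × 1.1 = 2835.4172 kcal/day.

2835 kcal/d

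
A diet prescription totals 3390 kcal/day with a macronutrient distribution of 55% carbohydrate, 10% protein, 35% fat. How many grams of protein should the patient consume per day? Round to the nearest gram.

Protein energy = 10% × 3390 = 339 kcal.
At 4 kcal/g: 339 ÷ 4 = 84.75 g.

85 g/day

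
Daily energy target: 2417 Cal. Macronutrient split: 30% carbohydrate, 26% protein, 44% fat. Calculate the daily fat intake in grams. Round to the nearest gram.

Fat energy = 44% × 2417 = 1063.48 kcal.
At 9 kcal/g: 1063.48 ÷ 9 = 118.1644 g.

118 g/day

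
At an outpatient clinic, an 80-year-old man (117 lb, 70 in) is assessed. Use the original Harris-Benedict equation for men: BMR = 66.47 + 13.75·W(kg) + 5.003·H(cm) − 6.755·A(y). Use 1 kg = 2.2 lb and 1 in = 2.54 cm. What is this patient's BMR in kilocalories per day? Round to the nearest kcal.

Convert to metric: weight = 117 ÷ 2.2 = 53.1818 kg; height = 70 × 2.54 = 177.8 cm.
Harris-Benedict: BMR = 66.47 + 13.75(53.1818) + 5.003(177.8) − 6.755(80) = 1146.8534 kcal/day.

1147 kilocalories per day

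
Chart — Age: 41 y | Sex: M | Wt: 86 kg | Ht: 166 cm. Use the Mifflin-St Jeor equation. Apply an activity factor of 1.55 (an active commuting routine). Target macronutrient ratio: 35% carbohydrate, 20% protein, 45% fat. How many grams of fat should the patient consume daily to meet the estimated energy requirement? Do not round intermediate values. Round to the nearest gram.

132 g/day

Mifflin-St Jeor (male): BMR = 10(86) + 6.25(166) − 5(41) + 5 = 860 + 1037.5 − 205 + 5 = 1697.5 kcal/day.
TEE = 1697.5 × 1.55 = 2631.125 kcal/day.
Fat energy = 45% × 2631.125 = 1184.0063 kcal.
Fat = 1184.0063 ÷ 9 kcal/g = 131.5563 g.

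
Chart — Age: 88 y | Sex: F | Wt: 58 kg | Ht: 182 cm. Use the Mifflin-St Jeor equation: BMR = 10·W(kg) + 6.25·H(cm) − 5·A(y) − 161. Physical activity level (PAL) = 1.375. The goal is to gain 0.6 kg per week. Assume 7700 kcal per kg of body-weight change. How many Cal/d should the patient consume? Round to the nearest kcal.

2195 Cal/d

Mifflin-St Jeor (female): BMR = 10(58) + 6.25(182) − 5(88) − 161 = 580 + 1137.5 − 440 − 161 = 1116.5 kcal/day.
TEE = 1116.5 × 1.375 = 1535.1875 kcal/day.
Required daily surplus = 0.6 × 7700 ÷ 7 = 660 kcal/day.
Target intake = 1535.1875 + 660 = 2195.1875 kcal/day.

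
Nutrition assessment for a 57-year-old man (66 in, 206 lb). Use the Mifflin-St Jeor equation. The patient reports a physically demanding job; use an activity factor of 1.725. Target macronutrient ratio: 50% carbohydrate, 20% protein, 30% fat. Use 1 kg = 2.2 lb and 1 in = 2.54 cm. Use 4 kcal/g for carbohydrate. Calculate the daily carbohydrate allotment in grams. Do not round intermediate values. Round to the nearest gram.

367 g/day

Convert to metric: weight = 206 ÷ 2.2 = 93.6364 kg; height = 66 × 2.54 = 167.64 cm.
Mifflin-St Jeor (male): BMR = 10(93.6364) + 6.25(167.64) − 5(57) + 5 = 936.3636 + 1047.75 − 285 + 5 = 1704.1136 kcal/day.
TEE = 1704.1136 × 1.725 = 2939.596 kcal/day.
Carbohydrate energy = 50% × 2939.596 = 1469.798 kcal.
Carbohydrate = 1469.798 ÷ 4 kcal/g = 367.4495 g.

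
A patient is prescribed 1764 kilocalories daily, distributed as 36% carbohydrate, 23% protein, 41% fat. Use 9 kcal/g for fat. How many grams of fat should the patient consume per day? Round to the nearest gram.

80 g/day

Fat energy = 41% × 1764 = 723.24 kcal.
At 9 kcal/g: 723.24 ÷ 9 = 80.36 g.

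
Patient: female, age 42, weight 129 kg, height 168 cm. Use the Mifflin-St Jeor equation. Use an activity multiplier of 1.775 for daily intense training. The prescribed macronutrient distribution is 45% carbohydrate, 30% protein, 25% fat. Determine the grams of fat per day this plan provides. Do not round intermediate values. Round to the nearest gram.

Mifflin-St Jeor (female): BMR = 10(129) + 6.25(168) − 5(42) − 161 = 1290 + 1050 − 210 − 161 = 1969 kcal/day.
TEE = 1969 × 1.775 = 3494.975 kcal/day.
Fat energy = 25% × 3494.975 = 873.7438 kcal.
Fat = 873.7438 ÷ 9 kcal/g = 97.0826 g.

97 g/day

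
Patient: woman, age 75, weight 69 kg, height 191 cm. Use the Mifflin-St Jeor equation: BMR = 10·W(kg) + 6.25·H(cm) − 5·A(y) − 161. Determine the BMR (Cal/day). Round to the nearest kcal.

1348 Cal/day

Mifflin-St Jeor (female): BMR = 10(69) + 6.25(191) − 5(75) − 161 = 690 + 1193.75 − 375 − 161 = 1347.75 kcal/day.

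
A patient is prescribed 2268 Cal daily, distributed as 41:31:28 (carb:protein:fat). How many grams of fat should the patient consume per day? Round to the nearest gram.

Fat energy = 28% × 2268 = 635.04 kcal.
At 9 kcal/g: 635.04 ÷ 9 = 70.56 g.

71 g/day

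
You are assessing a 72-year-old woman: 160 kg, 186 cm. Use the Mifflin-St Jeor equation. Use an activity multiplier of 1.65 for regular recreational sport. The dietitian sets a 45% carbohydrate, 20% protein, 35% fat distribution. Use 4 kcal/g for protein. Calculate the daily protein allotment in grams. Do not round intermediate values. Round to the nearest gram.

185 g/day

Mifflin-St Jeor (female): BMR = 10(160) + 6.25(186) − 5(72) − 161 = 1600 + 1162.5 − 360 − 161 = 2241.5 kcal/day.
TEE = 2241.5 × 1.65 = 3698.475 kcal/day.
Protein energy = 20% × 3698.475 = 739.695 kcal.
Protein = 739.695 ÷ 4 kcal/g = 184.9238 g.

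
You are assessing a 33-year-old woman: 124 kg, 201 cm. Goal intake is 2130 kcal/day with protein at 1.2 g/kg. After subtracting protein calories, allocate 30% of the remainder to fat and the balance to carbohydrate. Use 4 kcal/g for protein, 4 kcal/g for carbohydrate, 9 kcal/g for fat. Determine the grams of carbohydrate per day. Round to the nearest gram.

269 g/day

Protein = 1.2 × 124 = 148.8 g → 148.8 × 4 = 595.2 kcal.
Non-protein calories = 2130 − 595.2 = 1534.8 kcal.
Fat: 30% × 1534.8 = 460.44 kcal; carbohydrate: 1074.36 kcal.
Carbohydrate: 1074.36 kcal ÷ 4 kcal/g = 268.59 g.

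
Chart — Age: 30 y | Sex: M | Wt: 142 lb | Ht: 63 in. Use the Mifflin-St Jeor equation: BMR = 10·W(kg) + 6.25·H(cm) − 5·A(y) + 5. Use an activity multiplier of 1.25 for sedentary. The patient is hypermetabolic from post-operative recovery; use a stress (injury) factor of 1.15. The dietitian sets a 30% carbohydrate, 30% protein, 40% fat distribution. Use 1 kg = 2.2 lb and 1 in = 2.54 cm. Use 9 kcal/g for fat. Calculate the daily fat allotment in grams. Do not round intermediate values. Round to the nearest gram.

Convert to metric: weight = 142 ÷ 2.2 = 64.5455 kg; height = 63 × 2.54 = 160.02 cm.
Mifflin-St Jeor (male): BMR = 10(64.5455) + 6.25(160.02) − 5(30) + 5 = 645.4545 + 1000.125 − 150 + 5 = 1500.5795 kcal/day.
TEE = 1500.5795 × 1.25 = 1875.7244 kcal/day.
With stress factor 1.15: 1875.7244 × 1.15 = 2157.0831 kcal/day.
Fat energy = 40% × 2157.0831 = 862.8332 kcal.
Fat = 862.8332 ÷ 9 kcal/g = 95.8704 g.

96 g/day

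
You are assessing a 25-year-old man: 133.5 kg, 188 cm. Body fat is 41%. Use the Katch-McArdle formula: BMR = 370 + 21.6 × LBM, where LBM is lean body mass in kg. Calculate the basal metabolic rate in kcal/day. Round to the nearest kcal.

LBM = 133.5 × (1 − 0.41) = 78.765 kg. Katch-McArdle: BMR = 370 + 21.6 × 78.765 = 2071.324 kcal/day.

2071 kcal/day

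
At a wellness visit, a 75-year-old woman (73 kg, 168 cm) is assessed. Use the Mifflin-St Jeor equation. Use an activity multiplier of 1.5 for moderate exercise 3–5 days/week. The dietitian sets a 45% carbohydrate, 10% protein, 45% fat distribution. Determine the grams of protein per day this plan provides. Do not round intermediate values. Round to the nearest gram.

47 g/day

Mifflin-St Jeor (female): BMR = 10(73) + 6.25(168) − 5(75) − 161 = 730 + 1050 − 375 − 161 = 1244 kcal/day.
TEE = 1244 × 1.5 = 1866 kcal/day.
Protein energy = 10% × 1866 = 186.6 kcal.
Protein = 186.6 ÷ 4 kcal/g = 46.65 g.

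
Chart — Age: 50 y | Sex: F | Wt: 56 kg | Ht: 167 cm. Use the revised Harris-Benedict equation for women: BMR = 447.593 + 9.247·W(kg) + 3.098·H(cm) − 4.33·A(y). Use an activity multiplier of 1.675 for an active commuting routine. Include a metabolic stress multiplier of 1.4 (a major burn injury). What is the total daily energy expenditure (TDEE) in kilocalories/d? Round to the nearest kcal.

Harris-Benedict: BMR = 447.593 + 9.247(56) + 3.098(167) − 4.33(50) = 1266.291 kcal/day.
TEE = BMR × activity factor = 1266.291 × 1.675 = 2121.0374 kcal/day.
Apply stress factor: 2121.0374 × 1.4 = 2969.4524 kcal/day.

2969 kilocalories/d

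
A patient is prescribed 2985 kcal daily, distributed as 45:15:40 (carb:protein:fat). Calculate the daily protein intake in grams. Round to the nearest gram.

112 g/day

Protein energy = 15% × 2985 = 447.75 kcal.
At 4 kcal/g: 447.75 ÷ 4 = 111.9375 g.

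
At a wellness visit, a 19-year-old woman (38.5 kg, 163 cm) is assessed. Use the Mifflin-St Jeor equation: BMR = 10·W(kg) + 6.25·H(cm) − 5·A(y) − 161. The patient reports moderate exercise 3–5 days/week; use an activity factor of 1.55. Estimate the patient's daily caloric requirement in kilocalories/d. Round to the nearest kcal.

Mifflin-St Jeor (female): BMR = 10(38.5) + 6.25(163) − 5(19) − 161 = 385 + 1018.75 − 95 − 161 = 1147.75 kcal/day.
TEE = BMR × activity factor = 1147.75 × 1.55 = 1779.0125 kcal/day.

1779 kilocalories/d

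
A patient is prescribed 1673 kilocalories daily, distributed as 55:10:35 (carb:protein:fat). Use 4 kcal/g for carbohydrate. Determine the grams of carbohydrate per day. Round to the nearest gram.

Carbohydrate energy = 55% × 1673 = 920.15 kcal.
At 4 kcal/g: 920.15 ÷ 4 = 230.0375 g.

230 g/day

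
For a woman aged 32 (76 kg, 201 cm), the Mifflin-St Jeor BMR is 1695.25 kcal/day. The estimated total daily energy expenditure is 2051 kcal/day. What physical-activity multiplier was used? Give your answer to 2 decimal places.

Activity factor = TEE ÷ BMR = 2051 ÷ 1695.25 = 1.21.

1.21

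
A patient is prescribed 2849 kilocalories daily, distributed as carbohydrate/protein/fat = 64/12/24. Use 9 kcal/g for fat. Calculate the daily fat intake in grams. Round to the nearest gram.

Fat energy = 24% × 2849 = 683.76 kcal.
At 9 kcal/g: 683.76 ÷ 9 = 75.9733 g.

76 g/day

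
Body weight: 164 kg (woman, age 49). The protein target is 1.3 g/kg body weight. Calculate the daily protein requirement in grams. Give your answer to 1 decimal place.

Protein = 1.3 g/kg × 164 kg = 213.2 g/day.

213.2 g/day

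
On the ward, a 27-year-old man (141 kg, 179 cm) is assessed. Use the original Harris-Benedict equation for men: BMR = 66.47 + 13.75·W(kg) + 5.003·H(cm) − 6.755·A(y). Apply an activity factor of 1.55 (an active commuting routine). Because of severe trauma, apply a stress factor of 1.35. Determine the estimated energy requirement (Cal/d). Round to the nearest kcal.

5688 Cal/d

Harris-Benedict: BMR = 66.47 + 13.75(141) + 5.003(179) − 6.755(27) = 2718.372 kcal/day.
TEE = BMR × activity factor = 2718.372 × 1.55 = 4213.4766 kcal/day.
Apply stress factor: 4213.4766 × 1.35 = 5688.1934 kcal/day.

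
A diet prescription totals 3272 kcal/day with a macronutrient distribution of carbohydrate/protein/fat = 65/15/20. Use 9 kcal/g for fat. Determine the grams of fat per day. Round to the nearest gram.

Fat energy = 20% × 3272 = 654.4 kcal.
At 9 kcal/g: 654.4 ÷ 9 = 72.7111 g.

73 g/day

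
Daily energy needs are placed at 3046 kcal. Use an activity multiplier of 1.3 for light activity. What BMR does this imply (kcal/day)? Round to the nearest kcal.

2343 kcal/day

BMR = TEE ÷ activity factor = 3046 ÷ 1.3 = 2343.0769 kcal/day.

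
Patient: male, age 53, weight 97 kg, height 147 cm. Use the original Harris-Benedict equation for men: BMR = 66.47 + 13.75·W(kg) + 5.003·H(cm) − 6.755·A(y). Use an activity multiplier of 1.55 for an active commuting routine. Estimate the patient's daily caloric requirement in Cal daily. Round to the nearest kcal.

Harris-Benedict: BMR = 66.47 + 13.75(97) + 5.003(147) − 6.755(53) = 1777.646 kcal/day.
TEE = BMR × activity factor = 1777.646 × 1.55 = 2755.3513 kcal/day.

2755 Cal daily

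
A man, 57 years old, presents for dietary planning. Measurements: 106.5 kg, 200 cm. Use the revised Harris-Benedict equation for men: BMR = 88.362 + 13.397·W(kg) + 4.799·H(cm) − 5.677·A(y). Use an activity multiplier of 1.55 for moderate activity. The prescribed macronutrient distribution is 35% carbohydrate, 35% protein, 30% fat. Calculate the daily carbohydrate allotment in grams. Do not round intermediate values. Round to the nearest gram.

Harris-Benedict: BMR = 88.362 + 13.397(106.5) + 4.799(200) − 5.677(57) = 2151.3535 kcal/day.
TEE = 2151.3535 × 1.55 = 3334.5979 kcal/day.
Carbohydrate energy = 35% × 3334.5979 = 1167.1093 kcal.
Carbohydrate = 1167.1093 ÷ 4 kcal/g = 291.7773 g.

292 g/day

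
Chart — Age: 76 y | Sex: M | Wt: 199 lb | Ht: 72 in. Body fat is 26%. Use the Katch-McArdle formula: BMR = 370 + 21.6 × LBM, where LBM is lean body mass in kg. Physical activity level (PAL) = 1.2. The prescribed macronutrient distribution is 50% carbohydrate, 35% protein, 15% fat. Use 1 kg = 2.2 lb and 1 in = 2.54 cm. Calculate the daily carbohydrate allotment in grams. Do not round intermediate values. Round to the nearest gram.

272 g/day

Convert to metric: weight = 199 ÷ 2.2 = 90.4545 kg; height = 72 × 2.54 = 182.88 cm.
LBM = 90.4545 × (1 − 0.26) = 66.9364 kg. Katch-McArdle: BMR = 370 + 21.6 × 66.9364 = 1815.8255 kcal/day.
TEE = 1815.8255 × 1.2 = 2178.9905 kcal/day.
Carbohydrate energy = 50% × 2178.9905 = 1089.4953 kcal.
Carbohydrate = 1089.4953 ÷ 4 kcal/g = 272.3738 g.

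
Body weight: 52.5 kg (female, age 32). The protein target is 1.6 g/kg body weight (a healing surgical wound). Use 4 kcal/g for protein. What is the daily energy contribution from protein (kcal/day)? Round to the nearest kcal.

336 kcal/day

Protein = 1.6 g/kg × 52.5 kg = 84 g/day.
Protein energy = 84 g × 4 kcal/g = 336 kcal/day.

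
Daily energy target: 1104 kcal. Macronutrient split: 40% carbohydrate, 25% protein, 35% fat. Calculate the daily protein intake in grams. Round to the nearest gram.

69 g/day

Protein energy = 25% × 1104 = 276 kcal.
At 4 kcal/g: 276 ÷ 4 = 69 g.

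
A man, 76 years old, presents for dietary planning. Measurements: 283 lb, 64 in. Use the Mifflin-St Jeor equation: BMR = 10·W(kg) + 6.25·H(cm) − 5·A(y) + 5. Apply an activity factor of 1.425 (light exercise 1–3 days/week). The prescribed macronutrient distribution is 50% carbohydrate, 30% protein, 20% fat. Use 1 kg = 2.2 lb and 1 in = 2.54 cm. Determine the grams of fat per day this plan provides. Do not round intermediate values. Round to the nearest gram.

Convert to metric: weight = 283 ÷ 2.2 = 128.6364 kg; height = 64 × 2.54 = 162.56 cm.
Mifflin-St Jeor (male): BMR = 10(128.6364) + 6.25(162.56) − 5(76) + 5 = 1286.3636 + 1016 − 380 + 5 = 1927.3636 kcal/day.
TEE = 1927.3636 × 1.425 = 2746.4932 kcal/day.
Fat energy = 20% × 2746.4932 = 549.2986 kcal.
Fat = 549.2986 ÷ 9 kcal/g = 61.0332 g.

61 g/day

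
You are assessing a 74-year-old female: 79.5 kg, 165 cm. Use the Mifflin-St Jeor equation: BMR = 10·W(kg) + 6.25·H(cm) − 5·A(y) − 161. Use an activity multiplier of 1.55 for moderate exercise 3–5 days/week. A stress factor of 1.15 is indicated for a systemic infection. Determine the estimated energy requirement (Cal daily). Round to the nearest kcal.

Mifflin-St Jeor (female): BMR = 10(79.5) + 6.25(165) − 5(74) − 161 = 795 + 1031.25 − 370 − 161 = 1295.25 kcal/day.
TEE = BMR × activity factor = 1295.25 × 1.55 = 2007.6375 kcal/day.
Apply stress factor: 2007.6375 × 1.15 = 2308.7831 kcal/day.

2309 Cal daily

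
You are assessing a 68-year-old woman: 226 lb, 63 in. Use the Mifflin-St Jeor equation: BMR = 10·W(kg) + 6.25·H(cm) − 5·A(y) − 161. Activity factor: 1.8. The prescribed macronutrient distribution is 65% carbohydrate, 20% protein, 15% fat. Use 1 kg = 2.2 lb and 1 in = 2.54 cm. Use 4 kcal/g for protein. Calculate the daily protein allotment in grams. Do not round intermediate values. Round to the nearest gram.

137 g/day

Convert to metric: weight = 226 ÷ 2.2 = 102.7273 kg; height = 63 × 2.54 = 160.02 cm.
Mifflin-St Jeor (female): BMR = 10(102.7273) + 6.25(160.02) − 5(68) − 161 = 1027.2727 + 1000.125 − 340 − 161 = 1526.3977 kcal/day.
TEE = 1526.3977 × 1.8 = 2747.5159 kcal/day.
Protein energy = 20% × 2747.5159 = 549.5032 kcal.
Protein = 549.5032 ÷ 4 kcal/g = 137.3758 g.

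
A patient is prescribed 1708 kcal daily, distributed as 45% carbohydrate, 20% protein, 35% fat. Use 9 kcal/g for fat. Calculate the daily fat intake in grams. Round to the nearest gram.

Fat energy = 35% × 1708 = 597.8 kcal.
At 9 kcal/g: 597.8 ÷ 9 = 66.4222 g.

66 g/day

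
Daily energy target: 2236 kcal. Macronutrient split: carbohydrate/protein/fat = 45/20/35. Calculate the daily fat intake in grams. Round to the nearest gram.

Fat energy = 35% × 2236 = 782.6 kcal.
At 9 kcal/g: 782.6 ÷ 9 = 86.9556 g.

87 g/day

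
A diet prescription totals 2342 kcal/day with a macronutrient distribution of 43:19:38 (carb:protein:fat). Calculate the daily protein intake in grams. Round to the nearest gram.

Protein energy = 19% × 2342 = 444.98 kcal.
At 4 kcal/g: 444.98 ÷ 4 = 111.245 g.

111 g/day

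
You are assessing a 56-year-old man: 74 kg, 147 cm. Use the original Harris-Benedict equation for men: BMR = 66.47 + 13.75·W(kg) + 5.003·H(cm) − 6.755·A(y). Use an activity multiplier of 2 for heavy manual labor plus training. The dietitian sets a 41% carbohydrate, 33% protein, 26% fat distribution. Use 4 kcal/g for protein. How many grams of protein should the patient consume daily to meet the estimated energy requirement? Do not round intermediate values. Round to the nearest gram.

Harris-Benedict: BMR = 66.47 + 13.75(74) + 5.003(147) − 6.755(56) = 1441.131 kcal/day.
TEE = 1441.131 × 2 = 2882.262 kcal/day.
Protein energy = 33% × 2882.262 = 951.1465 kcal.
Protein = 951.1465 ÷ 4 kcal/g = 237.7866 g.

238 g/day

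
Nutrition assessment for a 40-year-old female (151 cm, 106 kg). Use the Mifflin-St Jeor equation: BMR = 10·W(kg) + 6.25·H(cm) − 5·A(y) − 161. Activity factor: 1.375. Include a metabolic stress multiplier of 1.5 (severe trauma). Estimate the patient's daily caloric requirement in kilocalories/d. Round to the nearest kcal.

3388 kilocalories/d

Mifflin-St Jeor (female): BMR = 10(106) + 6.25(151) − 5(40) − 161 = 1060 + 943.75 − 200 − 161 = 1642.75 kcal/day.
TEE = BMR × activity factor = 1642.75 × 1.375 = 2258.7813 kcal/day.
Apply stress factor: 2258.7813 × 1.5 = 3388.1719 kcal/day.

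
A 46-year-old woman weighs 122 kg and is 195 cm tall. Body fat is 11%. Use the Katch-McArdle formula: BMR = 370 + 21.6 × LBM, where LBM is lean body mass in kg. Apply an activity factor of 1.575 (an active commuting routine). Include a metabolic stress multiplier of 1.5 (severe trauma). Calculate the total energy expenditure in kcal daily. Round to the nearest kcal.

6415 kcal daily

LBM = 122 × (1 − 0.11) = 108.58 kg. Katch-McArdle: BMR = 370 + 21.6 × 108.58 = 2715.328 kcal/day.
TEE = BMR × activity factor = 2715.328 × 1.575 = 4276.6416 kcal/day.
Apply stress factor: 4276.6416 × 1.5 = 6414.9624 kcal/day.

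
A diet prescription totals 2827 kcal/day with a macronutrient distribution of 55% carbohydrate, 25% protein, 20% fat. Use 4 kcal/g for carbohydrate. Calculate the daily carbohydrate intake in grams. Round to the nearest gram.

389 g/day

Carbohydrate energy = 55% × 2827 = 1554.85 kcal.
At 4 kcal/g: 1554.85 ÷ 4 = 388.7125 g.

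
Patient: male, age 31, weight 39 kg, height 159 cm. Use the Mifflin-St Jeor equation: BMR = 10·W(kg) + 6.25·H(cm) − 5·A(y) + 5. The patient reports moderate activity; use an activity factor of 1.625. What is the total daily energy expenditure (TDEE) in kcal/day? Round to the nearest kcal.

Mifflin-St Jeor (male): BMR = 10(39) + 6.25(159) − 5(31) + 5 = 390 + 993.75 − 155 + 5 = 1233.75 kcal/day.
TEE = BMR × activity factor = 1233.75 × 1.625 = 2004.8438 kcal/day.

2005 kcal/day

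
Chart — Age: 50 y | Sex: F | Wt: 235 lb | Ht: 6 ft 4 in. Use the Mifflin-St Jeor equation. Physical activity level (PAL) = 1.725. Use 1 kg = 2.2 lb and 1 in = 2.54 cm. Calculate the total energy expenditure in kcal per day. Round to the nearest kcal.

Convert to metric: weight = 235 ÷ 2.2 = 106.8182 kg; height = (6×12 + 4) × 2.54 = 76 × 2.54 = 193.04 cm.
Mifflin-St Jeor (female): BMR = 10(106.8182) + 6.25(193.04) − 5(50) − 161 = 1068.1818 + 1206.5 − 250 − 161 = 1863.6818 kcal/day.
TEE = BMR × activity factor = 1863.6818 × 1.725 = 3214.8511 kcal/day.

3215 kcal per day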